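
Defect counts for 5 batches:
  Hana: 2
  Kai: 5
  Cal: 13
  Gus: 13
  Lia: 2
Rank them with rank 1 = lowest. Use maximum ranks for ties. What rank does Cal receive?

5

Sorted (ascending): 2, 2, 5, 13, 13
The 2 values of 2 occupy positions 1–2 → each gets rank 2.
The 2 values of 13 occupy positions 4–5 → each gets rank 5.
Cal has value 13 → rank 5.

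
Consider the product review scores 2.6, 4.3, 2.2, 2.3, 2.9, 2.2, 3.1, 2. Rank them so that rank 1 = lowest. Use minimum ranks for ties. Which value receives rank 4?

2.3

Sorted (ascending): 2, 2.2, 2.2, 2.3, 2.6, 2.9, 3.1, 4.3
The 2 values of 2.2 occupy positions 2–3 → each gets rank 2.
Rank 4 → value 2.3.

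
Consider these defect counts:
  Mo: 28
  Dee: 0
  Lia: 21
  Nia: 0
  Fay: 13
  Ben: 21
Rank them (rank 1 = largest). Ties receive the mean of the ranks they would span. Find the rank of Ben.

2.5

Sorted (descending): 28, 21, 21, 13, 0, 0
The 2 values of 21 occupy positions 2–3 → average rank (2+3)/2 = 2.5.
The 2 values of 0 occupy positions 5–6 → average rank (5+6)/2 = 5.5.
Ben has value 21 → rank 2.5.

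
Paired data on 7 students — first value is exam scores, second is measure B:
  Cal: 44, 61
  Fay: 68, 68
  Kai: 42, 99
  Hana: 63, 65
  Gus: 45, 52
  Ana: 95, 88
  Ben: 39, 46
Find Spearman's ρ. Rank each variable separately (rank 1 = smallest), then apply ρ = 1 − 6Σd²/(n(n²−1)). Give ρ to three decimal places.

Ranks of variable 1: 3, 6, 2, 5, 4, 7, 1
Ranks of variable 2: 3, 5, 7, 4, 2, 6, 1
d = r₁ − r₂: 0, 1, -5, 1, 2, 1, 0
d²: 0, 1, 25, 1, 4, 1, 0; Σd² = 32
ρ = 1 − 6·32/(7·48) = 1 − 192/336 = 0.429

0.429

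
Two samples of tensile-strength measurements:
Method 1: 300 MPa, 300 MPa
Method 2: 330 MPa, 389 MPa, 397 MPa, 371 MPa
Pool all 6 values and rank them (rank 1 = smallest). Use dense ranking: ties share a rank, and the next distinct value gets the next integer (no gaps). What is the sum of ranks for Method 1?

Sorted (ascending): 300, 300, 330, 371, 389, 397
The 2 values of 300 share dense rank 1.
Remaining distinct values take the next consecutive integers.
Method 1 values → pooled ranks: 300→1, 300→1
Rank sum = 1 + 1 = 2

2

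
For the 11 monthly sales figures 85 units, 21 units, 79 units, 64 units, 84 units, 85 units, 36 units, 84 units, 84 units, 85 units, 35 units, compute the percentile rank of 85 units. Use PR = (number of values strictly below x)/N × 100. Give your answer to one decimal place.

N = 11.
Strictly below 85: 8. Equal to 85: 3.
PR = 8/11 × 100 = 72.7

72.7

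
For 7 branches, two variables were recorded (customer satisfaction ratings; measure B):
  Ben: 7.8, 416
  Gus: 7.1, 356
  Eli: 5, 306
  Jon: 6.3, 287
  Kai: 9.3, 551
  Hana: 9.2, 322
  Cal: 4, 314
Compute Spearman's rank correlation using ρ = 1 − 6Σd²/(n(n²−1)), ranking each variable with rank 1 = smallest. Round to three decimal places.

Ranks of variable 1: 5, 4, 2, 3, 7, 6, 1
Ranks of variable 2: 6, 5, 2, 1, 7, 4, 3
d = r₁ − r₂: -1, -1, 0, 2, 0, 2, -2
d²: 1, 1, 0, 4, 0, 4, 4; Σd² = 14
ρ = 1 − 6·14/(7·48) = 1 − 84/336 = 0.750

0.750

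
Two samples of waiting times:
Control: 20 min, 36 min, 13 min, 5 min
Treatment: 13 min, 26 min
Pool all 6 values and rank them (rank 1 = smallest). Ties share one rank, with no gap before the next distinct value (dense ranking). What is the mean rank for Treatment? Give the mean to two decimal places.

3.00

Sorted (ascending): 5, 13, 13, 20, 26, 36
The 2 values of 13 share dense rank 2.
Remaining distinct values take the next consecutive integers.
Treatment values → pooled ranks: 13→2, 26→4
Mean rank = (2 + 4) / 2 = 3.00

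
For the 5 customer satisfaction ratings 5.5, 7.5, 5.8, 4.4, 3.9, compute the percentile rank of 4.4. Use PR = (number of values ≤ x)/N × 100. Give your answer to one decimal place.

N = 5.
Strictly below 4.4: 1. Equal to 4.4: 1.
PR = 2/5 × 100 = 40.0

40.0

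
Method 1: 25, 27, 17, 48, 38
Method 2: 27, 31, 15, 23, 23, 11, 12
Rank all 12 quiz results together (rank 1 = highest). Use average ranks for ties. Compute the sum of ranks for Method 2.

55.5

Sorted (descending): 48, 38, 31, 27, 27, 25, 23, 23, 17, 15, 12, 11
The 2 values of 27 occupy positions 4–5 → average rank (4+5)/2 = 4.5.
The 2 values of 23 occupy positions 7–8 → average rank (7+8)/2 = 7.5.
Method 2 values → pooled ranks: 27→4.5, 31→3, 15→10, 23→7.5, 23→7.5, 11→12, 12→11
Rank sum = 4.5 + 3 + 10 + 7.5 + 7.5 + 12 + 11 = 55.5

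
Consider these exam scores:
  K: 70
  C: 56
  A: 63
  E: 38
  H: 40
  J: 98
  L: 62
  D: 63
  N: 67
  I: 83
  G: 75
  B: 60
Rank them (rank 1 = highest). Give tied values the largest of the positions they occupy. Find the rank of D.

7

Sorted (descending): 98, 83, 75, 70, 67, 63, 63, 62, 60, 56, 40, 38
The 2 values of 63 occupy positions 6–7 → each gets rank 7.
D has value 63 → rank 7.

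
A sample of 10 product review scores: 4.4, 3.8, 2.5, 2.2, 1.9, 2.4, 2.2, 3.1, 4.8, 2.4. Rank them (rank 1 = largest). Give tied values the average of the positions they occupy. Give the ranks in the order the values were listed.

2, 3, 5, 8.5, 10, 6.5, 8.5, 4, 1, 6.5

Sorted (descending): 4.8, 4.4, 3.8, 3.1, 2.5, 2.4, 2.4, 2.2, 2.2, 1.9
The 2 values of 2.4 occupy positions 6–7 → average rank (6+7)/2 = 6.5.
The 2 values of 2.2 occupy positions 8–9 → average rank (8+9)/2 = 8.5.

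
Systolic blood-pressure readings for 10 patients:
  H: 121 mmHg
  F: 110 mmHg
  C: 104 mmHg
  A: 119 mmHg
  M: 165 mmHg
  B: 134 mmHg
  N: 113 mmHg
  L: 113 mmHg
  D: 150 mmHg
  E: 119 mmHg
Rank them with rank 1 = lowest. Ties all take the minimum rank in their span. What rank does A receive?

Sorted (ascending): 104, 110, 113, 113, 119, 119, 121, 134, 150, 165
The 2 values of 113 occupy positions 3–4 → each gets rank 3.
The 2 values of 119 occupy positions 5–6 → each gets rank 5.
A has value 119 mmHg → rank 5.

5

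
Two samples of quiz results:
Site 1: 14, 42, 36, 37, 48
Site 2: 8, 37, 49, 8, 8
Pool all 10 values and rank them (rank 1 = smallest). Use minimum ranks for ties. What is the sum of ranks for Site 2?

Sorted (ascending): 8, 8, 8, 14, 36, 37, 37, 42, 48, 49
The 3 values of 8 occupy positions 1–3 → each gets rank 1.
The 2 values of 37 occupy positions 6–7 → each gets rank 6.
Site 2 values → pooled ranks: 8→1, 37→6, 49→10, 8→1, 8→1
Rank sum = 1 + 6 + 10 + 1 + 1 = 19

19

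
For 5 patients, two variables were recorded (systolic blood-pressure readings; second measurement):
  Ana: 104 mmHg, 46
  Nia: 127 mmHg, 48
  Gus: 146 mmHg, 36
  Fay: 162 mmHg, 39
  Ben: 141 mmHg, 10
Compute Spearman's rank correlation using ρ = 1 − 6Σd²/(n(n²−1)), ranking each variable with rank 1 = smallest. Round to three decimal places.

Ranks of variable 1: 1, 2, 4, 5, 3
Ranks of variable 2: 4, 5, 2, 3, 1
d = r₁ − r₂: -3, -3, 2, 2, 2
d²: 9, 9, 4, 4, 4; Σd² = 30
ρ = 1 − 6·30/(5·24) = 1 − 180/120 = -0.500

-0.500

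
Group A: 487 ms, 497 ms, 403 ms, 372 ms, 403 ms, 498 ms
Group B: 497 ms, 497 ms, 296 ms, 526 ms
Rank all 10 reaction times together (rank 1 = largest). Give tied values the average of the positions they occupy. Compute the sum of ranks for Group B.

19

Sorted (descending): 526, 498, 497, 497, 497, 487, 403, 403, 372, 296
The 3 values of 497 occupy positions 3–5 → average rank 4.
The 2 values of 403 occupy positions 7–8 → average rank (7+8)/2 = 7.5.
Group B values → pooled ranks: 497→4, 497→4, 296→10, 526→1
Rank sum = 4 + 4 + 10 + 1 = 19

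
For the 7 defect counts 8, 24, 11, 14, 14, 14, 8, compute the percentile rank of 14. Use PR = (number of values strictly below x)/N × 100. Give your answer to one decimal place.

42.9

N = 7.
Strictly below 14: 3. Equal to 14: 3.
PR = 3/7 × 100 = 42.9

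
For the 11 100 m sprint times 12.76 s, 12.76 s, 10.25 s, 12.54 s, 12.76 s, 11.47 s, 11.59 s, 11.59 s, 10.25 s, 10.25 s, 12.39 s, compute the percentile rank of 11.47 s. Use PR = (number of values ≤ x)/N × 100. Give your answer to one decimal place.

N = 11.
Strictly below 11.47: 3. Equal to 11.47: 1.
PR = 4/11 × 100 = 36.4

36.4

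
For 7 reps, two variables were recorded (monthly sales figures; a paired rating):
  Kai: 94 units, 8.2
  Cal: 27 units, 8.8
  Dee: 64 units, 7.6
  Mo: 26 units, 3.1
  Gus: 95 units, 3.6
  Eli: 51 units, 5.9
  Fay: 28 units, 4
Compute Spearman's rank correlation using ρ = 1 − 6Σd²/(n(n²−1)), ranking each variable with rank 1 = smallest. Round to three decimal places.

0.107

Ranks of variable 1: 6, 2, 5, 1, 7, 4, 3
Ranks of variable 2: 6, 7, 5, 1, 2, 4, 3
d = r₁ − r₂: 0, -5, 0, 0, 5, 0, 0
d²: 0, 25, 0, 0, 25, 0, 0; Σd² = 50
ρ = 1 − 6·50/(7·48) = 1 − 300/336 = 0.107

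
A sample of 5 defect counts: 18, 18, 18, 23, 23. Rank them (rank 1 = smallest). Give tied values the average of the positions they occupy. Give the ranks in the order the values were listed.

2, 2, 2, 4.5, 4.5

Sorted (ascending): 18, 18, 18, 23, 23
The 3 values of 18 occupy positions 1–3 → average rank 2.
The 2 values of 23 occupy positions 4–5 → average rank (4+5)/2 = 4.5.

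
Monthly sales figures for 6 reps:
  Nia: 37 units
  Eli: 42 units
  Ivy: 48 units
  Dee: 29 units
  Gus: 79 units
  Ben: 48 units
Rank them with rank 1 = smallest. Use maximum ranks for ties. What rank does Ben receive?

5

Sorted (ascending): 29, 37, 42, 48, 48, 79
The 2 values of 48 occupy positions 4–5 → each gets rank 5.
Ben has value 48 units → rank 5.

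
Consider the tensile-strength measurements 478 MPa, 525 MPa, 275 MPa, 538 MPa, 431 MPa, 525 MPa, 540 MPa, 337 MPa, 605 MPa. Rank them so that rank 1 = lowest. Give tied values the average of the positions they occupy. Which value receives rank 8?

Sorted (ascending): 275, 337, 431, 478, 525, 525, 538, 540, 605
The 2 values of 525 occupy positions 5–6 → average rank (5+6)/2 = 5.5.
Rank 8 → value 540.

540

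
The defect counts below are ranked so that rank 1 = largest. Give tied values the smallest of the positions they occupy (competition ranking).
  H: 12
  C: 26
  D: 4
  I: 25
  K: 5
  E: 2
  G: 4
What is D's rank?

Sorted (descending): 26, 25, 12, 5, 4, 4, 2
The 2 values of 4 occupy positions 5–6 → each gets rank 5.
D has value 4 → rank 5.

5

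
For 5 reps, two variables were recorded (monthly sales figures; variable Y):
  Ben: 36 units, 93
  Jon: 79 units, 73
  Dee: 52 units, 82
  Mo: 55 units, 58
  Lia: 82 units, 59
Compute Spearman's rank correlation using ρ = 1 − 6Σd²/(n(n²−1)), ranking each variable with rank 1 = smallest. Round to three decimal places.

Ranks of variable 1: 1, 4, 2, 3, 5
Ranks of variable 2: 5, 3, 4, 1, 2
d = r₁ − r₂: -4, 1, -2, 2, 3
d²: 16, 1, 4, 4, 9; Σd² = 34
ρ = 1 − 6·34/(5·24) = 1 − 204/120 = -0.700

-0.700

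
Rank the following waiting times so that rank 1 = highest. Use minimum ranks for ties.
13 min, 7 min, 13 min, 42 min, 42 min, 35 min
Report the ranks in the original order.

4, 6, 4, 1, 1, 3

Sorted (descending): 42, 42, 35, 13, 13, 7
The 2 values of 42 occupy positions 1–2 → each gets rank 1.
The 2 values of 13 occupy positions 4–5 → each gets rank 4.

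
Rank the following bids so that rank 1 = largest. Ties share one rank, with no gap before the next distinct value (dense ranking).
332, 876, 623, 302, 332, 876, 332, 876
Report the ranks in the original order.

3, 1, 2, 4, 3, 1, 3, 1

Sorted (descending): 876, 876, 876, 623, 332, 332, 332, 302
The 3 values of 876 share dense rank 1.
The 3 values of 332 share dense rank 3.
Remaining distinct values take the next consecutive integers.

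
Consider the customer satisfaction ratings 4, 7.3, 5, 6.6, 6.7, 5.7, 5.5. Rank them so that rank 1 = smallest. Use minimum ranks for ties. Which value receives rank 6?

6.7

Sorted (ascending): 4, 5, 5.5, 5.7, 6.6, 6.7, 7.3
No ties — each value takes its position as its rank.
Rank 6 → value 6.7.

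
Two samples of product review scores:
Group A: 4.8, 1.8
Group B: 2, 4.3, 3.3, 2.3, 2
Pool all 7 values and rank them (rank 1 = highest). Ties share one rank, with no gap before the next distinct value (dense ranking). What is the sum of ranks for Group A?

7

Sorted (descending): 4.8, 4.3, 3.3, 2.3, 2, 2, 1.8
The 2 values of 2 share dense rank 5.
Remaining distinct values take the next consecutive integers.
Group A values → pooled ranks: 4.8→1, 1.8→6
Rank sum = 1 + 6 = 7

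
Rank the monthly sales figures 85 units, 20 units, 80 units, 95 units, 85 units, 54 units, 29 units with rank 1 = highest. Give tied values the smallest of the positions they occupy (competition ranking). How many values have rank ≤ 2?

3

Sorted (descending): 95, 85, 85, 80, 54, 29, 20
The 2 values of 85 occupy positions 2–3 → each gets rank 2.
Ranks ≤ 2: {1, 2, 2} → 3 values.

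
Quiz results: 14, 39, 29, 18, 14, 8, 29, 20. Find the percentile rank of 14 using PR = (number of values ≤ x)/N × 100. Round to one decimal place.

N = 8.
Strictly below 14: 1. Equal to 14: 2.
PR = 3/8 × 100 = 37.5

37.5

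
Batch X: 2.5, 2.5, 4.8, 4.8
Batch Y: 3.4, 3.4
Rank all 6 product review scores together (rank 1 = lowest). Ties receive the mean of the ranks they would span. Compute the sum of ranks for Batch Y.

Sorted (ascending): 2.5, 2.5, 3.4, 3.4, 4.8, 4.8
The 2 values of 2.5 occupy positions 1–2 → average rank (1+2)/2 = 1.5.
The 2 values of 3.4 occupy positions 3–4 → average rank (3+4)/2 = 3.5.
The 2 values of 4.8 occupy positions 5–6 → average rank (5+6)/2 = 5.5.
Batch Y values → pooled ranks: 3.4→3.5, 3.4→3.5
Rank sum = 3.5 + 3.5 = 7

7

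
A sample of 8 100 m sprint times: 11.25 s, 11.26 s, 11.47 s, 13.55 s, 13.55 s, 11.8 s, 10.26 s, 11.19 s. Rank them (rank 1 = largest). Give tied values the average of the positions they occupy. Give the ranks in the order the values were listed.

6, 5, 4, 1.5, 1.5, 3, 8, 7

Sorted (descending): 13.55, 13.55, 11.8, 11.47, 11.26, 11.25, 11.19, 10.26
The 2 values of 13.55 occupy positions 1–2 → average rank (1+2)/2 = 1.5.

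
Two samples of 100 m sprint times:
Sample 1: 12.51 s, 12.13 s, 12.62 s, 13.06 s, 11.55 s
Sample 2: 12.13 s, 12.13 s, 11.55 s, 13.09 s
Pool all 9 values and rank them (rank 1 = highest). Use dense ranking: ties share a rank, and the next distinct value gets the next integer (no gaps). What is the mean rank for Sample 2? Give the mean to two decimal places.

Sorted (descending): 13.09, 13.06, 12.62, 12.51, 12.13, 12.13, 12.13, 11.55, 11.55
The 3 values of 12.13 share dense rank 5.
The 2 values of 11.55 share dense rank 6.
Remaining distinct values take the next consecutive integers.
Sample 2 values → pooled ranks: 12.13→5, 12.13→5, 11.55→6, 13.09→1
Mean rank = (5 + 5 + 6 + 1) / 4 = 4.25

4.25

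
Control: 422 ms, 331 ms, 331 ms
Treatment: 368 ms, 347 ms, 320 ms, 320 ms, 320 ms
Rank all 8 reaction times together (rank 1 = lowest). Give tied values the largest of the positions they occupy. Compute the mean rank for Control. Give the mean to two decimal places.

6.00

Sorted (ascending): 320, 320, 320, 331, 331, 347, 368, 422
The 3 values of 320 occupy positions 1–3 → each gets rank 3.
The 2 values of 331 occupy positions 4–5 → each gets rank 5.
Control values → pooled ranks: 422→8, 331→5, 331→5
Mean rank = (8 + 5 + 5) / 3 = 6.00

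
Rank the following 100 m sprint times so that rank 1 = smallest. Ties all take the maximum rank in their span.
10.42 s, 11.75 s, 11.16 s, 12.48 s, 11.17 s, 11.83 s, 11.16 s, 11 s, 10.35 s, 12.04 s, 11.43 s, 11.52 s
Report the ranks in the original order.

2, 9, 5, 12, 6, 10, 5, 3, 1, 11, 7, 8

Sorted (ascending): 10.35, 10.42, 11, 11.16, 11.16, 11.17, 11.43, 11.52, 11.75, 11.83, 12.04, 12.48
The 2 values of 11.16 occupy positions 4–5 → each gets rank 5.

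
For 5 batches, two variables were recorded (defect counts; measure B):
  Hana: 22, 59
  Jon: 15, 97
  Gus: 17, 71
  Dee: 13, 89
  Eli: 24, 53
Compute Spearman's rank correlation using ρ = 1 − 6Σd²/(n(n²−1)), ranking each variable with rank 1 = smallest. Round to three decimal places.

-0.900

Ranks of variable 1: 4, 2, 3, 1, 5
Ranks of variable 2: 2, 5, 3, 4, 1
d = r₁ − r₂: 2, -3, 0, -3, 4
d²: 4, 9, 0, 9, 16; Σd² = 38
ρ = 1 − 6·38/(5·24) = 1 − 228/120 = -0.900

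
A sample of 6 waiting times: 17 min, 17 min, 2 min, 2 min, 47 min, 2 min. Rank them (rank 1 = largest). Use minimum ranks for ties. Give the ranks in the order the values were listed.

2, 2, 4, 4, 1, 4

Sorted (descending): 47, 17, 17, 2, 2, 2
The 2 values of 17 occupy positions 2–3 → each gets rank 2.
The 3 values of 2 occupy positions 4–6 → each gets rank 4.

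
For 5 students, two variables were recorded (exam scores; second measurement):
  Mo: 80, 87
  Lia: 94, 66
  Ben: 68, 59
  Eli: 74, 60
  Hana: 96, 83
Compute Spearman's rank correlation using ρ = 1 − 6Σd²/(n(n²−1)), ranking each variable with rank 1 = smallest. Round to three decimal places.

0.700

Ranks of variable 1: 3, 4, 1, 2, 5
Ranks of variable 2: 5, 3, 1, 2, 4
d = r₁ − r₂: -2, 1, 0, 0, 1
d²: 4, 1, 0, 0, 1; Σd² = 6
ρ = 1 − 6·6/(5·24) = 1 − 36/120 = 0.700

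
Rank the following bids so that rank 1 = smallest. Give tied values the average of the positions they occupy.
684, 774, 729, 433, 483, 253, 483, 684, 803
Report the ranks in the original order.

Sorted (ascending): 253, 433, 483, 483, 684, 684, 729, 774, 803
The 2 values of 483 occupy positions 3–4 → average rank (3+4)/2 = 3.5.
The 2 values of 684 occupy positions 5–6 → average rank (5+6)/2 = 5.5.

5.5, 8, 7, 2, 3.5, 1, 3.5, 5.5, 9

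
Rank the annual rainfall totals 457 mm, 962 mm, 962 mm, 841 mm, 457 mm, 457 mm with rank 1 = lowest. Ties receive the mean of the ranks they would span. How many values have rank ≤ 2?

Sorted (ascending): 457, 457, 457, 841, 962, 962
The 3 values of 457 occupy positions 1–3 → average rank 2.
The 2 values of 962 occupy positions 5–6 → average rank (5+6)/2 = 5.5.
Ranks ≤ 2: {2, 2, 2} → 3 values.

3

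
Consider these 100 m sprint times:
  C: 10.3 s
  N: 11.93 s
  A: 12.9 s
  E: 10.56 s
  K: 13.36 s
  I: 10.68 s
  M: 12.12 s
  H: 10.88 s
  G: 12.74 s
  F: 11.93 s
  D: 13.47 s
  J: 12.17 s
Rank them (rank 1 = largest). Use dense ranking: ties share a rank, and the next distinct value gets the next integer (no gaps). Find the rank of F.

7

Sorted (descending): 13.47, 13.36, 12.9, 12.74, 12.17, 12.12, 11.93, 11.93, 10.88, 10.68, 10.56, 10.3
The 2 values of 11.93 share dense rank 7.
Remaining distinct values take the next consecutive integers.
F has value 11.93 s → rank 7.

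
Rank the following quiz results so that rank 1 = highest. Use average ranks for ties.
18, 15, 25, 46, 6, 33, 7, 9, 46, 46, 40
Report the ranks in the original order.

Sorted (descending): 46, 46, 46, 40, 33, 25, 18, 15, 9, 7, 6
The 3 values of 46 occupy positions 1–3 → average rank 2.

7, 8, 6, 2, 11, 5, 10, 9, 2, 2, 4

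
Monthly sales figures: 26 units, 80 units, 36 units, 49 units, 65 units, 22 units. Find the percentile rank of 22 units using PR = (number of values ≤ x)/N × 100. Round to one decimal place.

N = 6.
Strictly below 22: 0. Equal to 22: 1.
PR = 1/6 × 100 = 16.7

16.7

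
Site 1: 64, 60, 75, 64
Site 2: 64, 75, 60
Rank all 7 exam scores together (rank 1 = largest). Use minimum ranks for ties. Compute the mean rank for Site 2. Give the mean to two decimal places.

3.33

Sorted (descending): 75, 75, 64, 64, 64, 60, 60
The 2 values of 75 occupy positions 1–2 → each gets rank 1.
The 3 values of 64 occupy positions 3–5 → each gets rank 3.
The 2 values of 60 occupy positions 6–7 → each gets rank 6.
Site 2 values → pooled ranks: 64→3, 75→1, 60→6
Mean rank = (3 + 1 + 6) / 3 = 3.33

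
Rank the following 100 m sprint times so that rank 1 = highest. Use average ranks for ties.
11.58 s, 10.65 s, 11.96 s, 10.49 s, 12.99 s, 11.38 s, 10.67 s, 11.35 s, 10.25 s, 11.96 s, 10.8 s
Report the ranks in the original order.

4, 9, 2.5, 10, 1, 5, 8, 6, 11, 2.5, 7

Sorted (descending): 12.99, 11.96, 11.96, 11.58, 11.38, 11.35, 10.8, 10.67, 10.65, 10.49, 10.25
The 2 values of 11.96 occupy positions 2–3 → average rank (2+3)/2 = 2.5.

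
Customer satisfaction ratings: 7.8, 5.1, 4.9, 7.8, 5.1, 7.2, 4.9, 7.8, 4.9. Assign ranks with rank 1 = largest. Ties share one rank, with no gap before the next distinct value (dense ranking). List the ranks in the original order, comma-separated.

Sorted (descending): 7.8, 7.8, 7.8, 7.2, 5.1, 5.1, 4.9, 4.9, 4.9
The 3 values of 7.8 share dense rank 1.
The 2 values of 5.1 share dense rank 3.
The 3 values of 4.9 share dense rank 4.
Remaining distinct values take the next consecutive integers.

1, 3, 4, 1, 3, 2, 4, 1, 4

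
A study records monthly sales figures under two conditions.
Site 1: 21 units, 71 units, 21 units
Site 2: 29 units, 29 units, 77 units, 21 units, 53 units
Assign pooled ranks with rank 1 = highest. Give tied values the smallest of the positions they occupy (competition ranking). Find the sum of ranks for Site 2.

Sorted (descending): 77, 71, 53, 29, 29, 21, 21, 21
The 2 values of 29 occupy positions 4–5 → each gets rank 4.
The 3 values of 21 occupy positions 6–8 → each gets rank 6.
Site 2 values → pooled ranks: 29→4, 29→4, 77→1, 21→6, 53→3
Rank sum = 4 + 4 + 1 + 6 + 3 = 18

18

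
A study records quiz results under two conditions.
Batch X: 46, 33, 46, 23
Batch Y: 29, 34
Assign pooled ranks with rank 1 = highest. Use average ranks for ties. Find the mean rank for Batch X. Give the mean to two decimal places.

Sorted (descending): 46, 46, 34, 33, 29, 23
The 2 values of 46 occupy positions 1–2 → average rank (1+2)/2 = 1.5.
Batch X values → pooled ranks: 46→1.5, 33→4, 46→1.5, 23→6
Mean rank = (1.5 + 4 + 1.5 + 6) / 4 = 3.25

3.25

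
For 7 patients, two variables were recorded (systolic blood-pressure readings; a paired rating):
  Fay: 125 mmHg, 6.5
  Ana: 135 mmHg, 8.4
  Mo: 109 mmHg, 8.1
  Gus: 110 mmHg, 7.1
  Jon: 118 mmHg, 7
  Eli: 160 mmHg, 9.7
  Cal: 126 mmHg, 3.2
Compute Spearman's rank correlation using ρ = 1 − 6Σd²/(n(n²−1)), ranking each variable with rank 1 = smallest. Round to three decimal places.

Ranks of variable 1: 4, 6, 1, 2, 3, 7, 5
Ranks of variable 2: 2, 6, 5, 4, 3, 7, 1
d = r₁ − r₂: 2, 0, -4, -2, 0, 0, 4
d²: 4, 0, 16, 4, 0, 0, 16; Σd² = 40
ρ = 1 − 6·40/(7·48) = 1 − 240/336 = 0.286

0.286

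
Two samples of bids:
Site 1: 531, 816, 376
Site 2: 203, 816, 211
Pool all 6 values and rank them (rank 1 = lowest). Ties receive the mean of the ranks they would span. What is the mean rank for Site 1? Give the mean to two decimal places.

Sorted (ascending): 203, 211, 376, 531, 816, 816
The 2 values of 816 occupy positions 5–6 → average rank (5+6)/2 = 5.5.
Site 1 values → pooled ranks: 531→4, 816→5.5, 376→3
Mean rank = (4 + 5.5 + 3) / 3 = 4.17

4.17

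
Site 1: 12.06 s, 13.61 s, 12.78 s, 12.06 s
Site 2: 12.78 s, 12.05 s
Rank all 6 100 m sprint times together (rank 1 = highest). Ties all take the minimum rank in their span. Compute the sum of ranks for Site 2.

8

Sorted (descending): 13.61, 12.78, 12.78, 12.06, 12.06, 12.05
The 2 values of 12.78 occupy positions 2–3 → each gets rank 2.
The 2 values of 12.06 occupy positions 4–5 → each gets rank 4.
Site 2 values → pooled ranks: 12.78→2, 12.05→6
Rank sum = 2 + 6 = 8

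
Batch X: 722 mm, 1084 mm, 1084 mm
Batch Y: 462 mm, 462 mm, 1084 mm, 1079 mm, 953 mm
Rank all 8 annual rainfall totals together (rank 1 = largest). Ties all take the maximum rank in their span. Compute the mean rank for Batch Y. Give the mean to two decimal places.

5.60

Sorted (descending): 1084, 1084, 1084, 1079, 953, 722, 462, 462
The 3 values of 1084 occupy positions 1–3 → each gets rank 3.
The 2 values of 462 occupy positions 7–8 → each gets rank 8.
Batch Y values → pooled ranks: 462→8, 462→8, 1084→3, 1079→4, 953→5
Mean rank = (8 + 8 + 3 + 4 + 5) / 5 = 5.60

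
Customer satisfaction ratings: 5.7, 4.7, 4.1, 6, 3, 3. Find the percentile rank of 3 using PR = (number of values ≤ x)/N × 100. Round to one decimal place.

33.3

N = 6.
Strictly below 3: 0. Equal to 3: 2.
PR = 2/6 × 100 = 33.3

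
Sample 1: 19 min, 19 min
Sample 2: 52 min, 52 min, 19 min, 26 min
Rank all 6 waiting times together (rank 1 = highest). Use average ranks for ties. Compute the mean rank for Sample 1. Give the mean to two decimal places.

5.00

Sorted (descending): 52, 52, 26, 19, 19, 19
The 2 values of 52 occupy positions 1–2 → average rank (1+2)/2 = 1.5.
The 3 values of 19 occupy positions 4–6 → average rank 5.
Sample 1 values → pooled ranks: 19→5, 19→5
Mean rank = (5 + 5) / 2 = 5.00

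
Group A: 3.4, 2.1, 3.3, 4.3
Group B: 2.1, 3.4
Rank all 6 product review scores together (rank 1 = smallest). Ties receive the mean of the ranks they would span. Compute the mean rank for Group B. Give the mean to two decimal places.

3.00

Sorted (ascending): 2.1, 2.1, 3.3, 3.4, 3.4, 4.3
The 2 values of 2.1 occupy positions 1–2 → average rank (1+2)/2 = 1.5.
The 2 values of 3.4 occupy positions 4–5 → average rank (4+5)/2 = 4.5.
Group B values → pooled ranks: 2.1→1.5, 3.4→4.5
Mean rank = (1.5 + 4.5) / 2 = 3.00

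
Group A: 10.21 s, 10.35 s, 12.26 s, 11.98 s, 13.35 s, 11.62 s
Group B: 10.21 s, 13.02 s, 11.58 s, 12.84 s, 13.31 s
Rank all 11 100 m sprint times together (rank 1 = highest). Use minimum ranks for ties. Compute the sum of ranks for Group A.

38

Sorted (descending): 13.35, 13.31, 13.02, 12.84, 12.26, 11.98, 11.62, 11.58, 10.35, 10.21, 10.21
The 2 values of 10.21 occupy positions 10–11 → each gets rank 10.
Group A values → pooled ranks: 10.21→10, 10.35→9, 12.26→5, 11.98→6, 13.35→1, 11.62→7
Rank sum = 10 + 9 + 5 + 6 + 1 + 7 = 38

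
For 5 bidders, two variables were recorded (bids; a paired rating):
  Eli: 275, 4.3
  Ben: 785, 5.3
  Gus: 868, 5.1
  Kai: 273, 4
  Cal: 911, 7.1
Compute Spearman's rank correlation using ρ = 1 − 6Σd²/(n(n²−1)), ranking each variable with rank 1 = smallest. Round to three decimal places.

Ranks of variable 1: 2, 3, 4, 1, 5
Ranks of variable 2: 2, 4, 3, 1, 5
d = r₁ − r₂: 0, -1, 1, 0, 0
d²: 0, 1, 1, 0, 0; Σd² = 2
ρ = 1 − 6·2/(5·24) = 1 − 12/120 = 0.900

0.900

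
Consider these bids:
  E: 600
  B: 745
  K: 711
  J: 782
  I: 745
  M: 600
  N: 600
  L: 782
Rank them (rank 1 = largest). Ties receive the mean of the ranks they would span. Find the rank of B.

Sorted (descending): 782, 782, 745, 745, 711, 600, 600, 600
The 2 values of 782 occupy positions 1–2 → average rank (1+2)/2 = 1.5.
The 2 values of 745 occupy positions 3–4 → average rank (3+4)/2 = 3.5.
The 3 values of 600 occupy positions 6–8 → average rank 7.
B has value 745 → rank 3.5.

3.5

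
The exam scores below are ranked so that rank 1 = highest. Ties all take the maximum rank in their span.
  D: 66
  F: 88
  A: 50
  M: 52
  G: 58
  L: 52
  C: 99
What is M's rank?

Sorted (descending): 99, 88, 66, 58, 52, 52, 50
The 2 values of 52 occupy positions 5–6 → each gets rank 6.
M has value 52 → rank 6.

6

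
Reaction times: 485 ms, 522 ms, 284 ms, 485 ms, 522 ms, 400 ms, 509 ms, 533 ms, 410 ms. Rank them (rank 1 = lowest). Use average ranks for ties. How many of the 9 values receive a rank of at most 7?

6

Sorted (ascending): 284, 400, 410, 485, 485, 509, 522, 522, 533
The 2 values of 485 occupy positions 4–5 → average rank (4+5)/2 = 4.5.
The 2 values of 522 occupy positions 7–8 → average rank (7+8)/2 = 7.5.
Ranks ≤ 7: {1, 2, 3, 4.5, 4.5, 6} → 6 values.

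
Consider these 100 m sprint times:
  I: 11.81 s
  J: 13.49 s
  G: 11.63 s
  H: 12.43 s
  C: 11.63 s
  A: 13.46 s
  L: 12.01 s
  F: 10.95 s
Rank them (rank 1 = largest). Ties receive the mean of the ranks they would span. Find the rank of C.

Sorted (descending): 13.49, 13.46, 12.43, 12.01, 11.81, 11.63, 11.63, 10.95
The 2 values of 11.63 occupy positions 6–7 → average rank (6+7)/2 = 6.5.
C has value 11.63 s → rank 6.5.

6.5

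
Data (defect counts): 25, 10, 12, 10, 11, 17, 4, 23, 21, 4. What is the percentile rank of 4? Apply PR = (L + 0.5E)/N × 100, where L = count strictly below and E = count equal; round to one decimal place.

N = 10.
Strictly below 4: 0. Equal to 4: 2.
PR = (0 + 0.5·2)/10 × 100 = 10.0

10.0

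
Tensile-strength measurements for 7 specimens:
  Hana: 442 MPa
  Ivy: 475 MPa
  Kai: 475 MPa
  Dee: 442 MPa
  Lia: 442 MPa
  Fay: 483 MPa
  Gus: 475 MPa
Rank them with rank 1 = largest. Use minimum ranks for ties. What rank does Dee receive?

5

Sorted (descending): 483, 475, 475, 475, 442, 442, 442
The 3 values of 475 occupy positions 2–4 → each gets rank 2.
The 3 values of 442 occupy positions 5–7 → each gets rank 5.
Dee has value 442 MPa → rank 5.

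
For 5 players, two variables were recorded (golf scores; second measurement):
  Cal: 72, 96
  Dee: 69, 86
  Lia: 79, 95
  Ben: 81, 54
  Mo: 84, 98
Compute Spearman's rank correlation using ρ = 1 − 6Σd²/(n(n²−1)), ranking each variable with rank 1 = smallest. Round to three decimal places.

Ranks of variable 1: 2, 1, 3, 4, 5
Ranks of variable 2: 4, 2, 3, 1, 5
d = r₁ − r₂: -2, -1, 0, 3, 0
d²: 4, 1, 0, 9, 0; Σd² = 14
ρ = 1 − 6·14/(5·24) = 1 − 84/120 = 0.300

0.300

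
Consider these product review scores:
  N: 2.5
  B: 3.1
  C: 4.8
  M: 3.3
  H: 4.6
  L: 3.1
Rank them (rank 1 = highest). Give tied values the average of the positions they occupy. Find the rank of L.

Sorted (descending): 4.8, 4.6, 3.3, 3.1, 3.1, 2.5
The 2 values of 3.1 occupy positions 4–5 → average rank (4+5)/2 = 4.5.
L has value 3.1 → rank 4.5.

4.5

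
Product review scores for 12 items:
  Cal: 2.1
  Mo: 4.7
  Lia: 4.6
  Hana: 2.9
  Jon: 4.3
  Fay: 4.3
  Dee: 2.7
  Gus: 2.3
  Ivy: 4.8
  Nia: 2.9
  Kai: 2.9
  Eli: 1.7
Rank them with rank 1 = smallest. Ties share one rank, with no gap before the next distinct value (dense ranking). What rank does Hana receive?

5

Sorted (ascending): 1.7, 2.1, 2.3, 2.7, 2.9, 2.9, 2.9, 4.3, 4.3, 4.6, 4.7, 4.8
The 3 values of 2.9 share dense rank 5.
The 2 values of 4.3 share dense rank 6.
Remaining distinct values take the next consecutive integers.
Hana has value 2.9 → rank 5.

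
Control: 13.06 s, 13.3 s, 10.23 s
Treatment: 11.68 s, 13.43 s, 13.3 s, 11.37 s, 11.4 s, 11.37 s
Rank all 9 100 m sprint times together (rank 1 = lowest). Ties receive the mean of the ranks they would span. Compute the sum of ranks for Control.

Sorted (ascending): 10.23, 11.37, 11.37, 11.4, 11.68, 13.06, 13.3, 13.3, 13.43
The 2 values of 11.37 occupy positions 2–3 → average rank (2+3)/2 = 2.5.
The 2 values of 13.3 occupy positions 7–8 → average rank (7+8)/2 = 7.5.
Control values → pooled ranks: 13.06→6, 13.3→7.5, 10.23→1
Rank sum = 6 + 7.5 + 1 = 14.5

14.5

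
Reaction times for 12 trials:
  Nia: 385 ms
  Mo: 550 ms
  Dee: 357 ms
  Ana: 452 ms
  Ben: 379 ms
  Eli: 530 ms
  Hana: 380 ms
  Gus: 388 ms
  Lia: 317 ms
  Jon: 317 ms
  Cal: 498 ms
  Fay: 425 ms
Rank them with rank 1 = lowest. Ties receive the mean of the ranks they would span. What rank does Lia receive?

1.5

Sorted (ascending): 317, 317, 357, 379, 380, 385, 388, 425, 452, 498, 530, 550
The 2 values of 317 occupy positions 1–2 → average rank (1+2)/2 = 1.5.
Lia has value 317 ms → rank 1.5.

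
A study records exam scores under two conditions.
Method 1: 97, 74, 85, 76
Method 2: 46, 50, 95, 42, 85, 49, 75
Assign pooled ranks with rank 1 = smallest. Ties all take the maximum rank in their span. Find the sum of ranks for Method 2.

35

Sorted (ascending): 42, 46, 49, 50, 74, 75, 76, 85, 85, 95, 97
The 2 values of 85 occupy positions 8–9 → each gets rank 9.
Method 2 values → pooled ranks: 46→2, 50→4, 95→10, 42→1, 85→9, 49→3, 75→6
Rank sum = 2 + 4 + 10 + 1 + 9 + 3 + 6 = 35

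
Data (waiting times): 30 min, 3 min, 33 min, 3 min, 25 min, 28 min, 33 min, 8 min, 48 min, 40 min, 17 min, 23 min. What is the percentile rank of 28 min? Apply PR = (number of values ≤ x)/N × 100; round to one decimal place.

N = 12.
Strictly below 28: 6. Equal to 28: 1.
PR = 7/12 × 100 = 58.3

58.3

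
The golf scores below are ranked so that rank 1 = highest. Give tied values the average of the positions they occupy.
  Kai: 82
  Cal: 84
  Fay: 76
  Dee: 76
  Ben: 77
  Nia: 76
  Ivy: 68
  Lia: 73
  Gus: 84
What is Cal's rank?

Sorted (descending): 84, 84, 82, 77, 76, 76, 76, 73, 68
The 2 values of 84 occupy positions 1–2 → average rank (1+2)/2 = 1.5.
The 3 values of 76 occupy positions 5–7 → average rank 6.
Cal has value 84 → rank 1.5.

1.5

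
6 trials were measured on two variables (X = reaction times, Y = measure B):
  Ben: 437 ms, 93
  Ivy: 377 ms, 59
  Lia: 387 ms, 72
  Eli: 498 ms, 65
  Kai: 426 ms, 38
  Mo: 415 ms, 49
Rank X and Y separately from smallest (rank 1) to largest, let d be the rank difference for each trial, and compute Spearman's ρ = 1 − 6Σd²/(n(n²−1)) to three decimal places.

0.200

Ranks of variable 1: 5, 1, 2, 6, 4, 3
Ranks of variable 2: 6, 3, 5, 4, 1, 2
d = r₁ − r₂: -1, -2, -3, 2, 3, 1
d²: 1, 4, 9, 4, 9, 1; Σd² = 28
ρ = 1 − 6·28/(6·35) = 1 − 168/210 = 0.200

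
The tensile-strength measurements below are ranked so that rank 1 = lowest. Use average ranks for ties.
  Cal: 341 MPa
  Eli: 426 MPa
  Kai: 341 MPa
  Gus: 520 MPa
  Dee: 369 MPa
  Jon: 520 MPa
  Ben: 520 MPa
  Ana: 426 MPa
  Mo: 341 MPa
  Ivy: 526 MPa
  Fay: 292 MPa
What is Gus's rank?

Sorted (ascending): 292, 341, 341, 341, 369, 426, 426, 520, 520, 520, 526
The 3 values of 341 occupy positions 2–4 → average rank 3.
The 2 values of 426 occupy positions 6–7 → average rank (6+7)/2 = 6.5.
The 3 values of 520 occupy positions 8–10 → average rank 9.
Gus has value 520 MPa → rank 9.

9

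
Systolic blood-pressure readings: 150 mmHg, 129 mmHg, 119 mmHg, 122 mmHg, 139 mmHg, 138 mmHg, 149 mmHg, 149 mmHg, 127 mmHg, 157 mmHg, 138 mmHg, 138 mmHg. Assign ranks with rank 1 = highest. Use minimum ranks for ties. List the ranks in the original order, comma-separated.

Sorted (descending): 157, 150, 149, 149, 139, 138, 138, 138, 129, 127, 122, 119
The 2 values of 149 occupy positions 3–4 → each gets rank 3.
The 3 values of 138 occupy positions 6–8 → each gets rank 6.

2, 9, 12, 11, 5, 6, 3, 3, 10, 1, 6, 6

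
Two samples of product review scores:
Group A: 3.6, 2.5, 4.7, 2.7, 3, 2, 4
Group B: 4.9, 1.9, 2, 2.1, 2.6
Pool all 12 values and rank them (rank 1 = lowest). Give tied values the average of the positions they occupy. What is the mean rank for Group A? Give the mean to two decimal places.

7.50

Sorted (ascending): 1.9, 2, 2, 2.1, 2.5, 2.6, 2.7, 3, 3.6, 4, 4.7, 4.9
The 2 values of 2 occupy positions 2–3 → average rank (2+3)/2 = 2.5.
Group A values → pooled ranks: 3.6→9, 2.5→5, 4.7→11, 2.7→7, 3→8, 2→2.5, 4→10
Mean rank = (9 + 5 + 11 + 7 + 8 + 2.5 + 10) / 7 = 7.50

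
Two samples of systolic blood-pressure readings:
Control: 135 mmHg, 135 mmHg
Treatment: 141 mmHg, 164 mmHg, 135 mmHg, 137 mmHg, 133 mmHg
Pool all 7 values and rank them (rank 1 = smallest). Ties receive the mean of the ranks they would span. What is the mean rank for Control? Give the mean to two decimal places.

3.00

Sorted (ascending): 133, 135, 135, 135, 137, 141, 164
The 3 values of 135 occupy positions 2–4 → average rank 3.
Control values → pooled ranks: 135→3, 135→3
Mean rank = (3 + 3) / 2 = 3.00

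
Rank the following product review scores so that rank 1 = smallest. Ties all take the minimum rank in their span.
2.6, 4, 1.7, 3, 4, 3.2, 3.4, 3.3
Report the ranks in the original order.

2, 7, 1, 3, 7, 4, 6, 5

Sorted (ascending): 1.7, 2.6, 3, 3.2, 3.3, 3.4, 4, 4
The 2 values of 4 occupy positions 7–8 → each gets rank 7.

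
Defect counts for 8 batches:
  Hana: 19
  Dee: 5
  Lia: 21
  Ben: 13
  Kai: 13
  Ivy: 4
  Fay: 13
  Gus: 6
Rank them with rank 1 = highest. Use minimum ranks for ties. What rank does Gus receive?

6

Sorted (descending): 21, 19, 13, 13, 13, 6, 5, 4
The 3 values of 13 occupy positions 3–5 → each gets rank 3.
Gus has value 6 → rank 6.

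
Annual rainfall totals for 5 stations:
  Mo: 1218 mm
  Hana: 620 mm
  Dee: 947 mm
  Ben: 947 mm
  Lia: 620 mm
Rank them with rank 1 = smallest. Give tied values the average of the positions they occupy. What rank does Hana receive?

Sorted (ascending): 620, 620, 947, 947, 1218
The 2 values of 620 occupy positions 1–2 → average rank (1+2)/2 = 1.5.
The 2 values of 947 occupy positions 3–4 → average rank (3+4)/2 = 3.5.
Hana has value 620 mm → rank 1.5.

1.5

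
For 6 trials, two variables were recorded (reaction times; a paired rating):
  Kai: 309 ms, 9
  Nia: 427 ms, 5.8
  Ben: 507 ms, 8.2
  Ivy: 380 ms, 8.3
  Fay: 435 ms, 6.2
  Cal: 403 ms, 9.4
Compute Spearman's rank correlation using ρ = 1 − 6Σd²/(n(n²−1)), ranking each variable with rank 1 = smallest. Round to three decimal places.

-0.600

Ranks of variable 1: 1, 4, 6, 2, 5, 3
Ranks of variable 2: 5, 1, 3, 4, 2, 6
d = r₁ − r₂: -4, 3, 3, -2, 3, -3
d²: 16, 9, 9, 4, 9, 9; Σd² = 56
ρ = 1 − 6·56/(6·35) = 1 − 336/210 = -0.600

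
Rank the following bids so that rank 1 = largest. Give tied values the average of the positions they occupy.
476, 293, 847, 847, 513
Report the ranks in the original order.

4, 5, 1.5, 1.5, 3

Sorted (descending): 847, 847, 513, 476, 293
The 2 values of 847 occupy positions 1–2 → average rank (1+2)/2 = 1.5.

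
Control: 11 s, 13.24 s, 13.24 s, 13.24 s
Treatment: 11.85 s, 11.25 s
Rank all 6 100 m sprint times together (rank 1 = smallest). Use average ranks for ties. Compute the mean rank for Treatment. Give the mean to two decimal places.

Sorted (ascending): 11, 11.25, 11.85, 13.24, 13.24, 13.24
The 3 values of 13.24 occupy positions 4–6 → average rank 5.
Treatment values → pooled ranks: 11.85→3, 11.25→2
Mean rank = (3 + 2) / 2 = 2.50

2.50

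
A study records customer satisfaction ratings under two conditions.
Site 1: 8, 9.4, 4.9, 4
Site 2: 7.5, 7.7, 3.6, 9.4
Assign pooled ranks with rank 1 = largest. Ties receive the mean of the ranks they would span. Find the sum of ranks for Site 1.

Sorted (descending): 9.4, 9.4, 8, 7.7, 7.5, 4.9, 4, 3.6
The 2 values of 9.4 occupy positions 1–2 → average rank (1+2)/2 = 1.5.
Site 1 values → pooled ranks: 8→3, 9.4→1.5, 4.9→6, 4→7
Rank sum = 3 + 1.5 + 6 + 7 = 17.5

17.5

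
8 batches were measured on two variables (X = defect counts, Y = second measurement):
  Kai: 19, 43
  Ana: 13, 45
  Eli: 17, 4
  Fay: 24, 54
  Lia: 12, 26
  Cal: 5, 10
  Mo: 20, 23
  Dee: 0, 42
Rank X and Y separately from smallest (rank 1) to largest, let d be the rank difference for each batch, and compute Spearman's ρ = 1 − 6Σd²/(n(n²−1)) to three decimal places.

Ranks of variable 1: 6, 4, 5, 8, 3, 2, 7, 1
Ranks of variable 2: 6, 7, 1, 8, 4, 2, 3, 5
d = r₁ − r₂: 0, -3, 4, 0, -1, 0, 4, -4
d²: 0, 9, 16, 0, 1, 0, 16, 16; Σd² = 58
ρ = 1 − 6·58/(8·63) = 1 − 348/504 = 0.310

0.310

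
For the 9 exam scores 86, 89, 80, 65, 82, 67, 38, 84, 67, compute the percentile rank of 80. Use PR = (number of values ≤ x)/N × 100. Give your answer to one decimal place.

55.6

N = 9.
Strictly below 80: 4. Equal to 80: 1.
PR = 5/9 × 100 = 55.6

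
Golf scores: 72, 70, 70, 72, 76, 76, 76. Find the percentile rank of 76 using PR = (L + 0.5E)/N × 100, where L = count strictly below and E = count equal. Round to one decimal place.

N = 7.
Strictly below 76: 4. Equal to 76: 3.
PR = (4 + 0.5·3)/7 × 100 = 78.6

78.6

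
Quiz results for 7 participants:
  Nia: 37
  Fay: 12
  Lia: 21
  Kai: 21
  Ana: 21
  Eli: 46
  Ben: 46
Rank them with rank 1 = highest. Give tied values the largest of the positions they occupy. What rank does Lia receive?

Sorted (descending): 46, 46, 37, 21, 21, 21, 12
The 2 values of 46 occupy positions 1–2 → each gets rank 2.
The 3 values of 21 occupy positions 4–6 → each gets rank 6.
Lia has value 21 → rank 6.

6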